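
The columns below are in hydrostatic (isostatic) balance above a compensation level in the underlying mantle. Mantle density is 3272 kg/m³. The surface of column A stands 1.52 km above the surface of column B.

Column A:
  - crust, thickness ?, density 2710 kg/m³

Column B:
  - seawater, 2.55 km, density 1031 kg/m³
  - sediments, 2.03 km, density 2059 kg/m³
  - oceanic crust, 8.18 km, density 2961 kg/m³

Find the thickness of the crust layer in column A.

Take the compensation level at the base of the deeper column (depth z_c below the surface of column A) and equate Σ ρ_i t_i down to z_c; mantle fills any gap and the z_c terms cancel.
Column A: x×2710 + (z_c − 0 − x)×3272
Column B: 1.52×0 + 2.55×1031 + 2.03×2059 + 8.18×2961 + (z_c − 1.52 − 12.76)×3272
The z_c×3272 term appears on both sides and cancels. Collect the known terms of each column as K = Σ(ρt)_known − 3272 × (depth of known layers): K_A = 0 − 3272×0 = 0; K_B = 31029.8 − 3272×(1.52 + 12.76) = −15694.36.
Balance: K_A − x×(3272 − 2710) = K_B, so x = (K_A − K_B)/(3272 − 2710) = 15694.4/562 = 27.9 km.

27.9 km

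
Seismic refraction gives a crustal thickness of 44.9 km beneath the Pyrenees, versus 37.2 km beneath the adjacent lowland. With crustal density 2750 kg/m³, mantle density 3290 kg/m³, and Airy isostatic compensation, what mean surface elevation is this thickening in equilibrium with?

Excess crust Δ = 44.9 km − 37.2 km = 7.7 km, split between elevation h and root r with h + r = Δ.
Airy balance ρ_c h = (ρ_m − ρ_c) r gives r = h ρ_c/(ρ_m − ρ_c), so h (1 + ρ_c/(ρ_m − ρ_c)) = Δ, i.e. h = Δ (ρ_m − ρ_c)/ρ_m.
h = 7.7 km × 540/3290 = 1.26 km.

1.26 km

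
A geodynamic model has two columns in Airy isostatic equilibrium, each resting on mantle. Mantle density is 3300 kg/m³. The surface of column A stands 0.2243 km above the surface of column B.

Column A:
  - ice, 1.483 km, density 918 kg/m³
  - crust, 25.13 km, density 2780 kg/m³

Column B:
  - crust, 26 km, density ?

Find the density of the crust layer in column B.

Take the compensation level at the base of the deeper column (depth z_c below the surface of column A) and equate Σ ρ_i t_i down to z_c; mantle fills any gap and the z_c terms cancel.
Column A: 1.483×918 + 25.13×2780 + (z_c − 26.613)×3300
Column B: 0.2243×0 + 26×ρ + (z_c − 0.2243 − 26)×3300
The z_c×3300 term appears on both sides and cancels. Collect the known terms of each column as K = Σ(ρt)_known − 3300 × (depth of known layers): K_A = 71222.794 − 3300×26.613 = −16600.106; K_B = 0 − 3300×(0.2243 + 26) = −86540.19.
Balance: K_A = K_B + 26×ρ, so ρ = (K_A − K_B)/26 = 69940.1/26 = 2690 kg/m³.

2690 kg/m³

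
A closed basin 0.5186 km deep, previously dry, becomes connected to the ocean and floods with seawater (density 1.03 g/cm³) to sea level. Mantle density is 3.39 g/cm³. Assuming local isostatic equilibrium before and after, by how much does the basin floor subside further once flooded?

After flooding the water column is d + s deep. Its weight must equal the weight of mantle displaced by the extra subsidence s: (d + s) ρ_w = s ρ_m.
s = d ρ_w / (ρ_m − ρ_w) = 0.5186 km × 1.03/(3.39 − 1.03) = 0.226 km.

0.226 km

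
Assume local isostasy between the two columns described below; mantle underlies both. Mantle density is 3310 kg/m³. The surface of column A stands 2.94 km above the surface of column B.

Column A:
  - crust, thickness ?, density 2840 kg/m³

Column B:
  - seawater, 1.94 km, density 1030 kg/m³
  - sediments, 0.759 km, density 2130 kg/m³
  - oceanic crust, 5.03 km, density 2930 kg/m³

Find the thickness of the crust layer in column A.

Take the compensation level at the base of the deeper column (depth z_c below the surface of column A) and equate Σ ρ_i t_i down to z_c; mantle fills any gap and the z_c terms cancel.
Column A: x×2840 + (z_c − 0 − x)×3310
Column B: 2.94×0 + 1.94×1030 + 0.759×2130 + 5.03×2930 + (z_c − 2.94 − 7.729)×3310
The z_c×3310 term appears on both sides and cancels. Collect the known terms of each column as K = Σ(ρt)_known − 3310 × (depth of known layers): K_A = 0 − 3310×0 = 0; K_B = 18352.77 − 3310×(2.94 + 7.729) = −16961.62.
Balance: K_A − x×(3310 − 2840) = K_B, so x = (K_A − K_B)/(3310 − 2840) = 16961.6/470 = 36.1 km.

36.1 km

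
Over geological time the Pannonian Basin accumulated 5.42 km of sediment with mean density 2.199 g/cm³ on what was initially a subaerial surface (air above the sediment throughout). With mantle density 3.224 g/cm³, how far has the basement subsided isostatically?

Subaerial load: s = t ρ_sed / ρ_m = 5.42 km × 2.199/3.224 = 3.7 km.

3.7 km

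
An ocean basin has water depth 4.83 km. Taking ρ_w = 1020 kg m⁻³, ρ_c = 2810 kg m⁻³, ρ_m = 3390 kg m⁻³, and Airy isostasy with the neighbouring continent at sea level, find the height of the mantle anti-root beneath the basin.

14.9 km

In Airy isostatic equilibrium: replacing crust with seawater at the top is compensated by replacing crust with mantle at the base: d (ρ_c − ρ_w) = a (ρ_m − ρ_c).
a = d (ρ_c − ρ_w)/(ρ_m − ρ_c) = 4.83 km × 1790/580 = 14.9 km.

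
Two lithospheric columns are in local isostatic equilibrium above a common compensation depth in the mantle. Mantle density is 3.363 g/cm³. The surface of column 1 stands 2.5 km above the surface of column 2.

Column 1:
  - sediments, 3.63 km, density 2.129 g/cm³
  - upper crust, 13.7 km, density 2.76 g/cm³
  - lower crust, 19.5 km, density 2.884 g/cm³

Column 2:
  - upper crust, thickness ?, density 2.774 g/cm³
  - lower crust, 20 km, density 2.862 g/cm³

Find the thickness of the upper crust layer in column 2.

6.2 km

Take the compensation level at the base of the deeper column (depth z_c below the surface of column 1) and equate Σ ρ_i t_i down to z_c; mantle fills any gap and the z_c terms cancel.
Column 1: 3.63×2.129 + 13.7×2.76 + 19.5×2.884 + (z_c − 36.83)×3.363
Column 2: 2.5×0 + x×2.774 + 20×2.862 + (z_c − 2.5 − 20 − x)×3.363
The z_c×3.363 term appears on both sides and cancels. Collect the known terms of each column as K = Σ(ρt)_known − 3.363 × (depth of known layers): K_1 = 101.77827 − 3.363×36.83 = −22.08102; K_2 = 57.24 − 3.363×(2.5 + 20) = −18.4275.
Balance: K_1 = K_2 − x×(3.363 − 2.774), so x = (K_2 − K_1)/(3.363 − 2.774) = 3.65352/0.589 = 6.2 km.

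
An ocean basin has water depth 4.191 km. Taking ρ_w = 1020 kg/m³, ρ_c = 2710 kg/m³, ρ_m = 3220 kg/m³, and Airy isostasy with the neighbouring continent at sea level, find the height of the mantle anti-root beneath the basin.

In Airy isostatic equilibrium: replacing crust with seawater at the top is compensated by replacing crust with mantle at the base: d (ρ_c − ρ_w) = a (ρ_m − ρ_c).
a = d (ρ_c − ρ_w)/(ρ_m − ρ_c) = 4.191 km × 1690/510 = 13.9 km.

13.9 km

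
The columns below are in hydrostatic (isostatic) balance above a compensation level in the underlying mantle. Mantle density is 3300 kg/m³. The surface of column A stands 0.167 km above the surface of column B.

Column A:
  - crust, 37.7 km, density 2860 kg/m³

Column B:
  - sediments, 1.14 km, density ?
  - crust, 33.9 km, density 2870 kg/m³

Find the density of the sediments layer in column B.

2020 kg/m³

Take the compensation level at the base of the deeper column (depth z_c below the surface of column A) and equate Σ ρ_i t_i down to z_c; mantle fills any gap and the z_c terms cancel.
Column A: 37.7×2860 + (z_c − 37.7)×3300
Column B: 0.167×0 + 1.14×ρ + 33.9×2870 + (z_c − 0.167 − 35.04)×3300
The z_c×3300 term appears on both sides and cancels. Collect the known terms of each column as K = Σ(ρt)_known − 3300 × (depth of known layers): K_A = 107822 − 3300×37.7 = −16588; K_B = 97293 − 3300×(0.167 + 35.04) = −18890.1.
Balance: K_A = K_B + 1.14×ρ, so ρ = (K_A − K_B)/1.14 = 2302.1/1.14 = 2020 kg/m³.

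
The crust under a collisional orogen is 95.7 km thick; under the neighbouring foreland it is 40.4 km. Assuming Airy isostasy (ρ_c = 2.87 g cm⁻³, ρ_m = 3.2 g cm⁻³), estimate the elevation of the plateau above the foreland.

Excess crust Δ = 95.7 km − 40.4 km = 55.3 km, split between elevation h and root r with h + r = Δ.
Airy balance ρ_c h = (ρ_m − ρ_c) r gives r = h ρ_c/(ρ_m − ρ_c), so h (1 + ρ_c/(ρ_m − ρ_c)) = Δ, i.e. h = Δ (ρ_m − ρ_c)/ρ_m.
h = 55.3 km × 0.33/3.2 = 5.7 km.

5.7 km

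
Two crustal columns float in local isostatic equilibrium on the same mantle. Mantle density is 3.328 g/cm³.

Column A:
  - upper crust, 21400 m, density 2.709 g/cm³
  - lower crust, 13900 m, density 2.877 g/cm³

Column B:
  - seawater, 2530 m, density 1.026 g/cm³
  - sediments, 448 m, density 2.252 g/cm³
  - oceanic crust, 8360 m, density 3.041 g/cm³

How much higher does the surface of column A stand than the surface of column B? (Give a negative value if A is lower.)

3250 m

For any compensation level in the mantle, the mantle terms cancel and isostasy reduces to e = (Σt_A − Σt_B) − (Σ(ρt)_A − Σ(ρt)_B) / ρ_m.
Σt_A = 35300 m; Σt_B = 11338 m; Σ(ρt)_A = 97962.9; Σ(ρt)_B = 29027.436 (in m·g/cm³).
e = (35300 − 11338) − (97962.9 − 29027.436) / 3.328 = 3250 m.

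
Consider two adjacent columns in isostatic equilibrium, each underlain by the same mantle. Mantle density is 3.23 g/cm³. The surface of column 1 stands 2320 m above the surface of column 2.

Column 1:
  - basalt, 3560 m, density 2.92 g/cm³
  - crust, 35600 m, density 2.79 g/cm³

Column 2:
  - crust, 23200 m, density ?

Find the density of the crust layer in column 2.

Take the compensation level at the base of the deeper column (depth z_c below the surface of column 1) and equate Σ ρ_i t_i down to z_c; mantle fills any gap and the z_c terms cancel.
Column 1: 3560×2.92 + 35600×2.79 + (z_c − 39160)×3.23
Column 2: 2320×0 + 23200×ρ + (z_c − 2320 − 23200)×3.23
The z_c×3.23 term appears on both sides and cancels. Collect the known terms of each column as K = Σ(ρt)_known − 3.23 × (depth of known layers): K_1 = 109719.2 − 3.23×39160 = −16767.6; K_2 = 0 − 3.23×(2320 + 23200) = −82429.6.
Balance: K_1 = K_2 + 23200×ρ, so ρ = (K_1 − K_2)/23200 = 65662/23200 = 2.83 g/cm³.

2.83 g/cm³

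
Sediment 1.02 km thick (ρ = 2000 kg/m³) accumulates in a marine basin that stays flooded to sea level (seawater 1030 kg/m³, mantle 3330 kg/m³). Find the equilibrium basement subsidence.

0.43 km

Submarine loading: the sediment displaces seawater, and the subsidence is in turn flooded, so s (ρ_m − ρ_w) = t (ρ_sed − ρ_w).
s = 1.02 km × (2000 − 1030) / (3330 − 1030) = 0.43 km.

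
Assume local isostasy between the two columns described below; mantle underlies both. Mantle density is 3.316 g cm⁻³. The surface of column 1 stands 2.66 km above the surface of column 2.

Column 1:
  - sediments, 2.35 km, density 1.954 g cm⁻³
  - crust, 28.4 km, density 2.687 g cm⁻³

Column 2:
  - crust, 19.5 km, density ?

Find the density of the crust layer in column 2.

Take the compensation level at the base of the deeper column (depth z_c below the surface of column 1) and equate Σ ρ_i t_i down to z_c; mantle fills any gap and the z_c terms cancel.
Column 1: 2.35×1.954 + 28.4×2.687 + (z_c − 30.75)×3.316
Column 2: 2.66×0 + 19.5×ρ + (z_c − 2.66 − 19.5)×3.316
The z_c×3.316 term appears on both sides and cancels. Collect the known terms of each column as K = Σ(ρt)_known − 3.316 × (depth of known layers): K_1 = 80.9027 − 3.316×30.75 = −21.0643; K_2 = 0 − 3.316×(2.66 + 19.5) = −73.48256.
Balance: K_1 = K_2 + 19.5×ρ, so ρ = (K_1 − K_2)/19.5 = 52.4183/19.5 = 2.69 g cm⁻³.

2.69 g cm⁻³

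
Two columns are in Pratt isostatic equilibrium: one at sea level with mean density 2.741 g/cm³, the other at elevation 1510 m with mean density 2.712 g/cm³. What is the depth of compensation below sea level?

ρ_ref D = ρ (D + h) → D (ρ_ref − ρ) = ρ h.
D = ρ h/(ρ_ref − ρ) = 2.712 × 1510 m/(2.741 − 2.712) = 141000 m.

141000 m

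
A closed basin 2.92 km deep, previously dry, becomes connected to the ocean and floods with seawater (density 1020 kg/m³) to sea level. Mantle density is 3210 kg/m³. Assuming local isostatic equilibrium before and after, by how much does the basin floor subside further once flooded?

1.36 km

After flooding the water column is d + s deep. Its weight must equal the weight of mantle displaced by the extra subsidence s: (d + s) ρ_w = s ρ_m.
s = d ρ_w / (ρ_m − ρ_w) = 2.92 km × 1020/(3210 − 1020) = 1.36 km.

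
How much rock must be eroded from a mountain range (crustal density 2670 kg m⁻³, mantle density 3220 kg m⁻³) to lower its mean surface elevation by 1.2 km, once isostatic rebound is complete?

7.03 km

Net drop Δ = e − u = e − e ρ_c/ρ_m = e (ρ_m − ρ_c)/ρ_m.
e = Δ ρ_m/(ρ_m − ρ_c) = 1.2 km × 3220/550 = 7.03 km.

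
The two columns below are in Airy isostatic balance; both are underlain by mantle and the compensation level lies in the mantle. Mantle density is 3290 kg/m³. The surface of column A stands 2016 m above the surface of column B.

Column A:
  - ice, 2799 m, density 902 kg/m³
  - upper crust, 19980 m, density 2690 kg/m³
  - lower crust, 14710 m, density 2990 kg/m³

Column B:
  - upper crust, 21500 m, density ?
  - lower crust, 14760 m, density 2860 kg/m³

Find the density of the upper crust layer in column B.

2820 kg/m³

Take the compensation level at the base of the deeper column (depth z_c below the surface of column A) and equate Σ ρ_i t_i down to z_c; mantle fills any gap and the z_c terms cancel.
Column A: 2799×902 + 19980×2690 + 14710×2990 + (z_c − 37489)×3290
Column B: 2016×0 + 21500×ρ + 14760×2860 + (z_c − 2016 − 36260)×3290
The z_c×3290 term appears on both sides and cancels. Collect the known terms of each column as K = Σ(ρt)_known − 3290 × (depth of known layers): K_A = 100253798 − 3290×37489 = −23085012; K_B = 42213600 − 3290×(2016 + 36260) = −83714440.
Balance: K_A = K_B + 21500×ρ, so ρ = (K_A − K_B)/21500 = 60629400/21500 = 2820 kg/m³.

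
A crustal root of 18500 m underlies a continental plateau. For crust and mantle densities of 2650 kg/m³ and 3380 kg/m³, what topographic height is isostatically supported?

5100 m

For local isostatic compensation: ρ_c h = (ρ_m − ρ_c) r.
h = r (ρ_m − ρ_c) / ρ_c = 18500 m × (3380 − 2650) / 2650 = 5100 m.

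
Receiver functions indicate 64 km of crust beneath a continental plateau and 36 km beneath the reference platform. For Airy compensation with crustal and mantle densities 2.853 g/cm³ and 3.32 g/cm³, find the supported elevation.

3.94 km

Excess crust Δ = 64 km − 36 km = 28 km, split between elevation h and root r with h + r = Δ.
Airy balance ρ_c h = (ρ_m − ρ_c) r gives r = h ρ_c/(ρ_m − ρ_c), so h (1 + ρ_c/(ρ_m − ρ_c)) = Δ, i.e. h = Δ (ρ_m − ρ_c)/ρ_m.
h = 28 km × 0.467/3.32 = 3.94 km.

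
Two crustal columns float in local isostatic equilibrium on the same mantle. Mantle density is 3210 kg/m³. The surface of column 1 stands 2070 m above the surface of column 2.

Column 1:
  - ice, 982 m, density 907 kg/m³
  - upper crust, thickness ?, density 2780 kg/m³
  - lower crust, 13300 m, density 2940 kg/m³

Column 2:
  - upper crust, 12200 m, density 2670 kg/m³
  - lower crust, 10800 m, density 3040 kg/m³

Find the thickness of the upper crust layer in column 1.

Take the compensation level at the base of the deeper column (depth z_c below the surface of column 1) and equate Σ ρ_i t_i down to z_c; mantle fills any gap and the z_c terms cancel.
Column 1: 982×907 + x×2780 + 13300×2940 + (z_c − 14282 − x)×3210
Column 2: 2070×0 + 12200×2670 + 10800×3040 + (z_c − 2070 − 23000)×3210
The z_c×3210 term appears on both sides and cancels. Collect the known terms of each column as K = Σ(ρt)_known − 3210 × (depth of known layers): K_1 = 39992674 − 3210×14282 = −5852546; K_2 = 65406000 − 3210×(2070 + 23000) = −15068700.
Balance: K_1 − x×(3210 − 2780) = K_2, so x = (K_1 − K_2)/(3210 − 2780) = 9216150/430 = 21400 m.

21400 m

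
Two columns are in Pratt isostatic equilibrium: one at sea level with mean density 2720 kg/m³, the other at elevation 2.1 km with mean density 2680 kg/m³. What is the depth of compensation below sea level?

ρ_ref D = ρ (D + h) → D (ρ_ref − ρ) = ρ h.
D = ρ h/(ρ_ref − ρ) = 2680 × 2.1 km/(2720 − 2680) = 141 km.

141 km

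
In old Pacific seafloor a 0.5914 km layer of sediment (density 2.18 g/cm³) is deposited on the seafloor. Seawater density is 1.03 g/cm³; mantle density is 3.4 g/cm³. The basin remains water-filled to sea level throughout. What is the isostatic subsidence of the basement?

0.287 km

Submarine loading: the sediment displaces seawater, and the subsidence is in turn flooded, so s (ρ_m − ρ_w) = t (ρ_sed − ρ_w).
s = 0.5914 km × (2.18 − 1.03) / (3.4 − 1.03) = 0.287 km.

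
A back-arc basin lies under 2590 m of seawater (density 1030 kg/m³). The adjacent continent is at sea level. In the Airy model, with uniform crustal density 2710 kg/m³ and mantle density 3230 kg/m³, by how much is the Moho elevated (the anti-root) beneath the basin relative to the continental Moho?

8370 m

For local isostatic compensation: replacing crust with seawater at the top is compensated by replacing crust with mantle at the base: d (ρ_c − ρ_w) = a (ρ_m − ρ_c).
a = d (ρ_c − ρ_w)/(ρ_m − ρ_c) = 2590 m × 1680/520 = 8370 m.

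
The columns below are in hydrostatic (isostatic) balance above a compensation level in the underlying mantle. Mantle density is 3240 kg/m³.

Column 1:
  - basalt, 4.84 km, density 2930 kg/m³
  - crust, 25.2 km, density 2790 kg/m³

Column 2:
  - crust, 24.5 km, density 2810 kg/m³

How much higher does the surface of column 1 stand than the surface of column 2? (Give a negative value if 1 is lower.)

For any compensation level in the mantle, the mantle terms cancel and isostasy reduces to e = (Σt_1 − Σt_2) − (Σ(ρt)_1 − Σ(ρt)_2) / ρ_m.
Σt_1 = 30.04 km; Σt_2 = 24.5 km; Σ(ρt)_1 = 84489.2; Σ(ρt)_2 = 68845 (in km·kg/m³).
e = (30.04 − 24.5) − (84489.2 − 68845) / 3240 = 0.712 km.

0.712 km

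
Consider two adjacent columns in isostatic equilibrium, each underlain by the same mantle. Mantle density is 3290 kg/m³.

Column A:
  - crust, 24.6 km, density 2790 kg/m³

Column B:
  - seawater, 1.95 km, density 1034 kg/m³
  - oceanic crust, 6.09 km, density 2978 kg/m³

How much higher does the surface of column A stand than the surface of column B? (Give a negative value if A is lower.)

1.82 km

For any compensation level in the mantle, the mantle terms cancel and isostasy reduces to e = (Σt_A − Σt_B) − (Σ(ρt)_A − Σ(ρt)_B) / ρ_m.
Σt_A = 24.6 km; Σt_B = 8.04 km; Σ(ρt)_A = 68634; Σ(ρt)_B = 20152.32 (in km·kg/m³).
e = (24.6 − 8.04) − (68634 − 20152.32) / 3290 = 1.82 km.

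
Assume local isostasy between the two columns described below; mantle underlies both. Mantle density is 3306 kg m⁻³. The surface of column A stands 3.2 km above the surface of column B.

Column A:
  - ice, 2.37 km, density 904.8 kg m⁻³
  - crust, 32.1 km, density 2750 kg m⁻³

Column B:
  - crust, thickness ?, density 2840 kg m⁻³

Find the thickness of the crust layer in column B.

Take the compensation level at the base of the deeper column (depth z_c below the surface of column A) and equate Σ ρ_i t_i down to z_c; mantle fills any gap and the z_c terms cancel.
Column A: 2.37×904.8 + 32.1×2750 + (z_c − 34.47)×3306
Column B: 3.2×0 + x×2840 + (z_c − 3.2 − 0 − x)×3306
The z_c×3306 term appears on both sides and cancels. Collect the known terms of each column as K = Σ(ρt)_known − 3306 × (depth of known layers): K_A = 90419.376 − 3306×34.47 = −23538.444; K_B = 0 − 3306×(3.2 + 0) = −10579.2.
Balance: K_A = K_B − x×(3306 − 2840), so x = (K_B − K_A)/(3306 − 2840) = 12959.2/466 = 27.8 km.

27.8 km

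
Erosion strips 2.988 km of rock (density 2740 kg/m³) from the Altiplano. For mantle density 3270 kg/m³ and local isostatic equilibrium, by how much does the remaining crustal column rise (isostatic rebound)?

2.5 km

Unloading: uplift u = e ρ_c/ρ_m = 2.988 km × 2740/3270 = 2.5 km.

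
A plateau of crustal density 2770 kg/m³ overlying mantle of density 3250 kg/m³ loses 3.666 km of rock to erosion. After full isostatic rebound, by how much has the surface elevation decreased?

0.541 km

Rebound u = e ρ_c/ρ_m = 3.666 km × 2770/3250 = 3.125 km.
Net surface drop = e − u = 3.666 km − 3.125 km = e (ρ_m − ρ_c)/ρ_m = 0.541 km.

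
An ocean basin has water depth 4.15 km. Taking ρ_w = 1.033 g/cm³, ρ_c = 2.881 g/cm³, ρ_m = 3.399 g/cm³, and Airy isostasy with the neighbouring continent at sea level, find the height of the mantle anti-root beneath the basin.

For local isostatic compensation: replacing crust with seawater at the top is compensated by replacing crust with mantle at the base: d (ρ_c − ρ_w) = a (ρ_m − ρ_c).
a = d (ρ_c − ρ_w)/(ρ_m − ρ_c) = 4.15 km × 1.848/0.518 = 14.8 km.

14.8 km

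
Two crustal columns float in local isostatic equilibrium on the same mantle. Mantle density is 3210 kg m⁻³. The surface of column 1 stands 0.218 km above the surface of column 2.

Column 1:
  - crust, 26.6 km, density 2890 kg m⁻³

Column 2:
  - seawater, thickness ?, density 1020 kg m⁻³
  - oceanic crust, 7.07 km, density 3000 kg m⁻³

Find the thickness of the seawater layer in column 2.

2.89 km

Take the compensation level at the base of the deeper column (depth z_c below the surface of column 1) and equate Σ ρ_i t_i down to z_c; mantle fills any gap and the z_c terms cancel.
Column 1: 26.6×2890 + (z_c − 26.6)×3210
Column 2: 0.218×0 + x×1020 + 7.07×3000 + (z_c − 0.218 − 7.07 − x)×3210
The z_c×3210 term appears on both sides and cancels. Collect the known terms of each column as K = Σ(ρt)_known − 3210 × (depth of known layers): K_1 = 76874 − 3210×26.6 = −8512; K_2 = 21210 − 3210×(0.218 + 7.07) = −2184.48.
Balance: K_1 = K_2 − x×(3210 − 1020), so x = (K_2 − K_1)/(3210 − 1020) = 6327.52/2190 = 2.89 km.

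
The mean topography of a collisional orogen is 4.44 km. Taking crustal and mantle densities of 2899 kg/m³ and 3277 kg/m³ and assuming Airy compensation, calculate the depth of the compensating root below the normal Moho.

For local isostatic compensation: the weight of the topography is balanced by the buoyancy of the root, ρ_c h = (ρ_m − ρ_c) r.
r = h · ρ_c / (ρ_m − ρ_c) = 4.44 km × 2899 / (3277 − 2899) = 34.1 km.

34.1 km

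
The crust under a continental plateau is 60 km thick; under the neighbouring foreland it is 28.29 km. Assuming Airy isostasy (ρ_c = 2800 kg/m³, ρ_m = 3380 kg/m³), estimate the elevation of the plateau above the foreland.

5.44 km

Excess crust Δ = 60 km − 28.29 km = 31.71 km, split between elevation h and root r with h + r = Δ.
Airy balance ρ_c h = (ρ_m − ρ_c) r gives r = h ρ_c/(ρ_m − ρ_c), so h (1 + ρ_c/(ρ_m − ρ_c)) = Δ, i.e. h = Δ (ρ_m − ρ_c)/ρ_m.
h = 31.71 km × 580/3380 = 5.44 km.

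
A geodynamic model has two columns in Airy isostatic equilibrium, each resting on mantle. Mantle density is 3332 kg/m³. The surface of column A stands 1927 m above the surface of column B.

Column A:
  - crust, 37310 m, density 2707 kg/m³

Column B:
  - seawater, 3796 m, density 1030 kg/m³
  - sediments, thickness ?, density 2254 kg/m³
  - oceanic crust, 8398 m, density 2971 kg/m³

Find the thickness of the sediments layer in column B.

Take the compensation level at the base of the deeper column (depth z_c below the surface of column A) and equate Σ ρ_i t_i down to z_c; mantle fills any gap and the z_c terms cancel.
Column A: 37310×2707 + (z_c − 37310)×3332
Column B: 1927×0 + 3796×1030 + x×2254 + 8398×2971 + (z_c − 1927 − 12194 − x)×3332
The z_c×3332 term appears on both sides and cancels. Collect the known terms of each column as K = Σ(ρt)_known − 3332 × (depth of known layers): K_A = 100998170 − 3332×37310 = −23318750; K_B = 28860338 − 3332×(1927 + 12194) = −18190834.
Balance: K_A = K_B − x×(3332 − 2254), so x = (K_B − K_A)/(3332 − 2254) = 5127920/1078 = 4760 m.

4760 m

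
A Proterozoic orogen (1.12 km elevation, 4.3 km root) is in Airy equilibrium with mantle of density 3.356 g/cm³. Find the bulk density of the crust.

ρ_c h = (ρ_m − ρ_c) r → ρ_c (h + r) = ρ_m r → ρ_c = ρ_m r / (h + r).
ρ_c = 3.356 × 4.3 km / (1.12 km + 4.3 km) = 2.66 g/cm³.

2.66 g/cm³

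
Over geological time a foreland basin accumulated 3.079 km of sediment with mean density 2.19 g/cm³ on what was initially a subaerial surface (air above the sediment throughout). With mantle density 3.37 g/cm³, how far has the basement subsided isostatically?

Subaerial load: s = t ρ_sed / ρ_m = 3.079 km × 2.19/3.37 = 2 km.

2 km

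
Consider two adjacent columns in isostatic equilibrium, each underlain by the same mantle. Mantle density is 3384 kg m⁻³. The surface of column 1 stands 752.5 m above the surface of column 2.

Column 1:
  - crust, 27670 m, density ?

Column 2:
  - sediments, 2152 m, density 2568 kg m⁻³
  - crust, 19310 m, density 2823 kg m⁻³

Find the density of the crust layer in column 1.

Take the compensation level at the base of the deeper column (depth z_c below the surface of column 1) and equate Σ ρ_i t_i down to z_c; mantle fills any gap and the z_c terms cancel.
Column 1: 27670×ρ + (z_c − 27670)×3384
Column 2: 752.5×0 + 2152×2568 + 19310×2823 + (z_c − 752.5 − 21462)×3384
The z_c×3384 term appears on both sides and cancels. Collect the known terms of each column as K = Σ(ρt)_known − 3384 × (depth of known layers): K_1 = 0 − 3384×27670 = −93635280; K_2 = 60038466 − 3384×(752.5 + 21462) = −15135402.
Balance: K_1 + 27670×ρ = K_2, so ρ = (K_2 − K_1)/27670 = 78499900/27670 = 2840 kg m⁻³.

2840 kg m⁻³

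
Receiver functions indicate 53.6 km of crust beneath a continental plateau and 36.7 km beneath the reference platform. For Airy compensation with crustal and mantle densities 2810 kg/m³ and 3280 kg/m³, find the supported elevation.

Excess crust Δ = 53.6 km − 36.7 km = 16.9 km, split between elevation h and root r with h + r = Δ.
Airy balance ρ_c h = (ρ_m − ρ_c) r gives r = h ρ_c/(ρ_m − ρ_c), so h (1 + ρ_c/(ρ_m − ρ_c)) = Δ, i.e. h = Δ (ρ_m − ρ_c)/ρ_m.
h = 16.9 km × 470/3280 = 2.42 km.

2.42 km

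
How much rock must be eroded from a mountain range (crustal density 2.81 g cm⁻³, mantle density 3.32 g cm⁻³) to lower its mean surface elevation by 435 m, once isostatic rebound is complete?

2830 m

Net drop Δ = e − u = e − e ρ_c/ρ_m = e (ρ_m − ρ_c)/ρ_m.
e = Δ ρ_m/(ρ_m − ρ_c) = 435 m × 3.32/0.51 = 2830 m.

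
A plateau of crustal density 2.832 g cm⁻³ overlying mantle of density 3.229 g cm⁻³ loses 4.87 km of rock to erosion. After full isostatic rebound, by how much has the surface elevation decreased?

0.599 km

Rebound u = e ρ_c/ρ_m = 4.87 km × 2.832/3.229 = 4.271 km.
Net surface drop = e − u = 4.87 km − 4.271 km = e (ρ_m − ρ_c)/ρ_m = 0.599 km.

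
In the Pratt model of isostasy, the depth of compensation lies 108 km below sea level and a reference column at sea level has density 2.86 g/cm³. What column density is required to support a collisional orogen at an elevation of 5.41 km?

2.72 g/cm³

Pratt balance: ρ_ref D = ρ (D + h).
ρ = ρ_ref D/(D + h) = 2.86 × 108 km/(108 km + 5.41 km) = 2.72 g/cm³.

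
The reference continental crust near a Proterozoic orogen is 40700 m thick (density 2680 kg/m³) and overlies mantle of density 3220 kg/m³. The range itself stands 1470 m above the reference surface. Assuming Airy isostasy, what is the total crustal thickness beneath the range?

Root depth r = h ρ_c / (ρ_m − ρ_c) = 1470 m × 2680 / 540 = 7296 m.
Total thickness = T + h + r = 40700 m + 1470 m + 7296 m = 49500 m.

49500 m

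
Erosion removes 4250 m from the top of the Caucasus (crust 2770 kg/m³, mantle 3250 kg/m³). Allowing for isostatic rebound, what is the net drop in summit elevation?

Rebound u = e ρ_c/ρ_m = 4250 m × 2770/3250 = 3622 m.
Net surface drop = e − u = 4250 m − 3622 m = e (ρ_m − ρ_c)/ρ_m = 628 m.

628 m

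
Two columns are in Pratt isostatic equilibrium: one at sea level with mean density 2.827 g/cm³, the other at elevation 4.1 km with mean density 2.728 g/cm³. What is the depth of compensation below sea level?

ρ_ref D = ρ (D + h) → D (ρ_ref − ρ) = ρ h.
D = ρ h/(ρ_ref − ρ) = 2.728 × 4.1 km/(2.827 − 2.728) = 113 km.

113 km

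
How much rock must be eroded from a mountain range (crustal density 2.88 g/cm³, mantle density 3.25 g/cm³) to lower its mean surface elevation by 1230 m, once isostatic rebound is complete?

10800 m

Net drop Δ = e − u = e − e ρ_c/ρ_m = e (ρ_m − ρ_c)/ρ_m.
e = Δ ρ_m/(ρ_m − ρ_c) = 1230 m × 3.25/0.37 = 10800 m.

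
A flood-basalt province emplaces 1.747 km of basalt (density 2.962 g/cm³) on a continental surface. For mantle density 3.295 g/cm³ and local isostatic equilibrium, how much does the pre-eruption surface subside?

Subaerial loading: s = t ρ_load / ρ_m.
s = 1.747 km × 2.962/3.295 = 1.57 km.

1.57 km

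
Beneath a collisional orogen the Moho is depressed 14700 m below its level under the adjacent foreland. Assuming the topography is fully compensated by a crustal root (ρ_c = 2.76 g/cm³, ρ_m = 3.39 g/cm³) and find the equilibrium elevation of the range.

Balancing pressure at the compensation depth: ρ_c h = (ρ_m − ρ_c) r.
h = r (ρ_m − ρ_c) / ρ_c = 14700 m × (3.39 − 2.76) / 2.76 = 3360 m.

3360 m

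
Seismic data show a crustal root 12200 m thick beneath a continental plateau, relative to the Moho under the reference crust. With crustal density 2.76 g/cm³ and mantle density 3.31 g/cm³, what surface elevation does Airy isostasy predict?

2430 m

By Archimedes' principle applied to the lithosphere: ρ_c h = (ρ_m − ρ_c) r.
h = r (ρ_m − ρ_c) / ρ_c = 12200 m × (3.31 − 2.76) / 2.76 = 2430 m.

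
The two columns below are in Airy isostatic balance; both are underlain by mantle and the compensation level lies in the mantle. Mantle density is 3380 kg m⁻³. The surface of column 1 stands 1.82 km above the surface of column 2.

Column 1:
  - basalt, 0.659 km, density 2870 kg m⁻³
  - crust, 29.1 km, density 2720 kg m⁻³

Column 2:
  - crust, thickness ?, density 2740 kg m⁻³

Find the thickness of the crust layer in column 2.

Take the compensation level at the base of the deeper column (depth z_c below the surface of column 1) and equate Σ ρ_i t_i down to z_c; mantle fills any gap and the z_c terms cancel.
Column 1: 0.659×2870 + 29.1×2720 + (z_c − 29.759)×3380
Column 2: 1.82×0 + x×2740 + (z_c − 1.82 − 0 − x)×3380
The z_c×3380 term appears on both sides and cancels. Collect the known terms of each column as K = Σ(ρt)_known − 3380 × (depth of known layers): K_1 = 81043.33 − 3380×29.759 = −19542.09; K_2 = 0 − 3380×(1.82 + 0) = −6151.6.
Balance: K_1 = K_2 − x×(3380 − 2740), so x = (K_2 − K_1)/(3380 − 2740) = 13390.5/640 = 20.9 km.

20.9 km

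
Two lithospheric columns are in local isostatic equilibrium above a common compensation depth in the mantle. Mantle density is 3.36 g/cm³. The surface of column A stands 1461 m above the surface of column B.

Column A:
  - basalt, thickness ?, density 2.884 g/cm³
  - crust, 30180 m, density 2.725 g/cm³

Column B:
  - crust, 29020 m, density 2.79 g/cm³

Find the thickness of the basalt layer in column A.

Take the compensation level at the base of the deeper column (depth z_c below the surface of column A) and equate Σ ρ_i t_i down to z_c; mantle fills any gap and the z_c terms cancel.
Column A: x×2.884 + 30180×2.725 + (z_c − 30180 − x)×3.36
Column B: 1461×0 + 29020×2.79 + (z_c − 1461 − 29020)×3.36
The z_c×3.36 term appears on both sides and cancels. Collect the known terms of each column as K = Σ(ρt)_known − 3.36 × (depth of known layers): K_A = 82240.5 − 3.36×30180 = −19164.3; K_B = 80965.8 − 3.36×(1461 + 29020) = −21450.36.
Balance: K_A − x×(3.36 − 2.884) = K_B, so x = (K_A − K_B)/(3.36 − 2.884) = 2286.06/0.476 = 4800 m.

4800 m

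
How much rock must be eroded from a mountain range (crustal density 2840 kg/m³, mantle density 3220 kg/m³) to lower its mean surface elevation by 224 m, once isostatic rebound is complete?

Net drop Δ = e − u = e − e ρ_c/ρ_m = e (ρ_m − ρ_c)/ρ_m.
e = Δ ρ_m/(ρ_m − ρ_c) = 224 m × 3220/380 = 1900 m.

1900 m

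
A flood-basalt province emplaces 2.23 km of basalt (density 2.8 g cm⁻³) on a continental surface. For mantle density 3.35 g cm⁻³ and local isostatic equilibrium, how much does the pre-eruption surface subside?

1.86 km

Subaerial loading: s = t ρ_load / ρ_m.
s = 2.23 km × 2.8/3.35 = 1.86 km.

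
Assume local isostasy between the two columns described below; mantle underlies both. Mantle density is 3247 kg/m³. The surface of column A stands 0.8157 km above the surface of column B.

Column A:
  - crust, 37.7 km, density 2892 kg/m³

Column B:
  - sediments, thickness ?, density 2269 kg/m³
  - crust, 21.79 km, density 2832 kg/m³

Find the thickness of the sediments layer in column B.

1.73 km

Take the compensation level at the base of the deeper column (depth z_c below the surface of column A) and equate Σ ρ_i t_i down to z_c; mantle fills any gap and the z_c terms cancel.
Column A: 37.7×2892 + (z_c − 37.7)×3247
Column B: 0.8157×0 + x×2269 + 21.79×2832 + (z_c − 0.8157 − 21.79 − x)×3247
The z_c×3247 term appears on both sides and cancels. Collect the known terms of each column as K = Σ(ρt)_known − 3247 × (depth of known layers): K_A = 109028.4 − 3247×37.7 = −13383.5; K_B = 61709.28 − 3247×(0.8157 + 21.79) = −11691.4279.
Balance: K_A = K_B − x×(3247 − 2269), so x = (K_B − K_A)/(3247 − 2269) = 1692.07/978 = 1.73 km.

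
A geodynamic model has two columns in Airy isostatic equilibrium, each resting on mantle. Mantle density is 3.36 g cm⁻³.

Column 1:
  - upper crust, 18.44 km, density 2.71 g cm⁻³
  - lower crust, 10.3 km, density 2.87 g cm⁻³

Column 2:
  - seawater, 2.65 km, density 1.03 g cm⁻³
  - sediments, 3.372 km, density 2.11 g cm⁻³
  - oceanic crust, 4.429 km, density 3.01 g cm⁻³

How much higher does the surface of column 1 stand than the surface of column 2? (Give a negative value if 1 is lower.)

1.52 km

For any compensation level in the mantle, the mantle terms cancel and isostasy reduces to e = (Σt_1 − Σt_2) − (Σ(ρt)_1 − Σ(ρt)_2) / ρ_m.
Σt_1 = 28.74 km; Σt_2 = 10.451 km; Σ(ρt)_1 = 79.5334; Σ(ρt)_2 = 23.17571 (in km·g cm⁻³).
e = (28.74 − 10.451) − (79.5334 − 23.17571) / 3.36 = 1.52 km.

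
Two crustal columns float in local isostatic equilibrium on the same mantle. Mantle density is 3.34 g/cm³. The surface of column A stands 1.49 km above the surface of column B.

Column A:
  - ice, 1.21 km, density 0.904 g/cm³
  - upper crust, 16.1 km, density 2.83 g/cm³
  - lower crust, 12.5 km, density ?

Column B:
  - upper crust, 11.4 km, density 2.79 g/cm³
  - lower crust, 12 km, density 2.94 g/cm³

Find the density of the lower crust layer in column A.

2.95 g/cm³

Take the compensation level at the base of the deeper column (depth z_c below the surface of column A) and equate Σ ρ_i t_i down to z_c; mantle fills any gap and the z_c terms cancel.
Column A: 1.21×0.904 + 16.1×2.83 + 12.5×ρ + (z_c − 29.81)×3.34
Column B: 1.49×0 + 11.4×2.79 + 12×2.94 + (z_c − 1.49 − 23.4)×3.34
The z_c×3.34 term appears on both sides and cancels. Collect the known terms of each column as K = Σ(ρt)_known − 3.34 × (depth of known layers): K_A = 46.65684 − 3.34×29.81 = −52.90856; K_B = 67.086 − 3.34×(1.49 + 23.4) = −16.0466.
Balance: K_A + 12.5×ρ = K_B, so ρ = (K_B − K_A)/12.5 = 36.862/12.5 = 2.95 g/cm³.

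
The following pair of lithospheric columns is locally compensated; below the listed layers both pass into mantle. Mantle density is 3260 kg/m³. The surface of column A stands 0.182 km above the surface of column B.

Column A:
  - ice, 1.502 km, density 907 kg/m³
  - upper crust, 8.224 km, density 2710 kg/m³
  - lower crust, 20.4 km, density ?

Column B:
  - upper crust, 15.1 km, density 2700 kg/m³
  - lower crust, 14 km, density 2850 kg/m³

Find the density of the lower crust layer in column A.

Take the compensation level at the base of the deeper column (depth z_c below the surface of column A) and equate Σ ρ_i t_i down to z_c; mantle fills any gap and the z_c terms cancel.
Column A: 1.502×907 + 8.224×2710 + 20.4×ρ + (z_c − 30.126)×3260
Column B: 0.182×0 + 15.1×2700 + 14×2850 + (z_c − 0.182 − 29.1)×3260
The z_c×3260 term appears on both sides and cancels. Collect the known terms of each column as K = Σ(ρt)_known − 3260 × (depth of known layers): K_A = 23649.354 − 3260×30.126 = −74561.406; K_B = 80670 − 3260×(0.182 + 29.1) = −14789.32.
Balance: K_A + 20.4×ρ = K_B, so ρ = (K_B − K_A)/20.4 = 59772.1/20.4 = 2930 kg/m³.

2930 kg/m³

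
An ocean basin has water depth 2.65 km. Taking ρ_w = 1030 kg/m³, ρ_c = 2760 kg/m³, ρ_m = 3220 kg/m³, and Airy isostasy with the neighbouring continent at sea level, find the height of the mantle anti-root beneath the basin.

9.97 km

Balancing pressure at the compensation depth: replacing crust with seawater at the top is compensated by replacing crust with mantle at the base: d (ρ_c − ρ_w) = a (ρ_m − ρ_c).
a = d (ρ_c − ρ_w)/(ρ_m − ρ_c) = 2.65 km × 1730/460 = 9.97 km.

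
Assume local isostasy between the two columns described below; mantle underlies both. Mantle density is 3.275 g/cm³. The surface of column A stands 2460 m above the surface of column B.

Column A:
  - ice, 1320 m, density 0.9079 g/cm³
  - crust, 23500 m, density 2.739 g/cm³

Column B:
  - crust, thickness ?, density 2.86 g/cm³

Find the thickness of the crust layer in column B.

18500 m

Take the compensation level at the base of the deeper column (depth z_c below the surface of column A) and equate Σ ρ_i t_i down to z_c; mantle fills any gap and the z_c terms cancel.
Column A: 1320×0.9079 + 23500×2.739 + (z_c − 24820)×3.275
Column B: 2460×0 + x×2.86 + (z_c − 2460 − 0 − x)×3.275
The z_c×3.275 term appears on both sides and cancels. Collect the known terms of each column as K = Σ(ρt)_known − 3.275 × (depth of known layers): K_A = 65564.928 − 3.275×24820 = −15720.572; K_B = 0 − 3.275×(2460 + 0) = −8056.5.
Balance: K_A = K_B − x×(3.275 − 2.86), so x = (K_B − K_A)/(3.275 − 2.86) = 7664.07/0.415 = 18500 m.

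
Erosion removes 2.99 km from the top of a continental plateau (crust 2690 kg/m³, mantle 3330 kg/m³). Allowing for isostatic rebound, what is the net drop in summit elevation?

Rebound u = e ρ_c/ρ_m = 2.99 km × 2690/3330 = 2.415 km.
Net surface drop = e − u = 2.99 km − 2.415 km = e (ρ_m − ρ_c)/ρ_m = 0.575 km.

0.575 km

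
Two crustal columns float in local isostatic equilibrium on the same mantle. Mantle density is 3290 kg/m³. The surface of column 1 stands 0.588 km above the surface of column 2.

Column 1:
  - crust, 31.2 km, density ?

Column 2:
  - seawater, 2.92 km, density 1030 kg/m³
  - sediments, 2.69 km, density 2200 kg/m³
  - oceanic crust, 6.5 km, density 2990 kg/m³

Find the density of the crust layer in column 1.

2860 kg/m³

Take the compensation level at the base of the deeper column (depth z_c below the surface of column 1) and equate Σ ρ_i t_i down to z_c; mantle fills any gap and the z_c terms cancel.
Column 1: 31.2×ρ + (z_c − 31.2)×3290
Column 2: 0.588×0 + 2.92×1030 + 2.69×2200 + 6.5×2990 + (z_c − 0.588 − 12.11)×3290
The z_c×3290 term appears on both sides and cancels. Collect the known terms of each column as K = Σ(ρt)_known − 3290 × (depth of known layers): K_1 = 0 − 3290×31.2 = −102648; K_2 = 28360.6 − 3290×(0.588 + 12.11) = −13415.82.
Balance: K_1 + 31.2×ρ = K_2, so ρ = (K_2 − K_1)/31.2 = 89232.2/31.2 = 2860 kg/m³.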